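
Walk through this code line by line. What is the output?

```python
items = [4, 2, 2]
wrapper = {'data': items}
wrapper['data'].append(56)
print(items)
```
[4, 2, 2, 56]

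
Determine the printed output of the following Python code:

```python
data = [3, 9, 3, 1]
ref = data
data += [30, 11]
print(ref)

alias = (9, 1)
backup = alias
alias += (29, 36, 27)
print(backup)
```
[3, 9, 3, 1, 30, 11]
(9, 1)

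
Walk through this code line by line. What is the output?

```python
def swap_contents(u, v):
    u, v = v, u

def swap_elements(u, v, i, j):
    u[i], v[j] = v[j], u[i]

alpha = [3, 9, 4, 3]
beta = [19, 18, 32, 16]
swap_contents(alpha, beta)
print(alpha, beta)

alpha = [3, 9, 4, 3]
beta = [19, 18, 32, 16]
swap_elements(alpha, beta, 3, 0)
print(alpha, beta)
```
[3, 9, 4, 3] [19, 18, 32, 16]
[3, 9, 4, 19] [3, 18, 32, 16]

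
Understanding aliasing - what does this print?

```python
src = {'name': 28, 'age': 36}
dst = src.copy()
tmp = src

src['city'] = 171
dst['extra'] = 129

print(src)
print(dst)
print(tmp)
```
{'name': 28, 'age': 36, 'city': 171}
{'name': 28, 'age': 36, 'extra': 129}
{'name': 28, 'age': 36, 'city': 171}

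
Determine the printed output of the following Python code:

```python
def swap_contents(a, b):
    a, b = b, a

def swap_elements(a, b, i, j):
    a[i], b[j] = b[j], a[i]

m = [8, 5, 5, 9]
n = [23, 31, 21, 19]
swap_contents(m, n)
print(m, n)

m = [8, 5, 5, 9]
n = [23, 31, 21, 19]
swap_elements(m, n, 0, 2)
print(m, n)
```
[8, 5, 5, 9] [23, 31, 21, 19]
[21, 5, 5, 9] [23, 31, 8, 19]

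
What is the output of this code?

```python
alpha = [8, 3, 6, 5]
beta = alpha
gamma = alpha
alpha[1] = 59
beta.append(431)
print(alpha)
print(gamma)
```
[8, 59, 6, 5, 431]
[8, 59, 6, 5, 431]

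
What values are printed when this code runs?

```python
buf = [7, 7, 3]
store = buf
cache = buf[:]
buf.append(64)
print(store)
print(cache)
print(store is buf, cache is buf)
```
[7, 7, 3, 64]
[7, 7, 3]
True False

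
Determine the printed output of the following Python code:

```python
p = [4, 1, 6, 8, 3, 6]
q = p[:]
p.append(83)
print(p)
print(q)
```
[4, 1, 6, 8, 3, 6, 83]
[4, 1, 6, 8, 3, 6]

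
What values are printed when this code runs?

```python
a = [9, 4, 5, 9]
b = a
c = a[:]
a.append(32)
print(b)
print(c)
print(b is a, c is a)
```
[9, 4, 5, 9, 32]
[9, 4, 5, 9]
True False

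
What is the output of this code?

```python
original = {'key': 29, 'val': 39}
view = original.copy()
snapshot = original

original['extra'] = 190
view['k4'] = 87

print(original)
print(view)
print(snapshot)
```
{'key': 29, 'val': 39, 'extra': 190}
{'key': 29, 'val': 39, 'k4': 87}
{'key': 29, 'val': 39, 'extra': 190}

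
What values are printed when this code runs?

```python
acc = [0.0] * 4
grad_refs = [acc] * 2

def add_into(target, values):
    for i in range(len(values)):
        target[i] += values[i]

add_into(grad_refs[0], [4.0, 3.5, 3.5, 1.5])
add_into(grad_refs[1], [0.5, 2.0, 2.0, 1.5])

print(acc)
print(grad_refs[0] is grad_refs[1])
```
[4.5, 5.5, 5.5, 3.0]
True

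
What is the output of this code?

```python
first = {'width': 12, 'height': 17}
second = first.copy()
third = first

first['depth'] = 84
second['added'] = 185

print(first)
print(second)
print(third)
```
{'width': 12, 'height': 17, 'depth': 84}
{'width': 12, 'height': 17, 'added': 185}
{'width': 12, 'height': 17, 'depth': 84}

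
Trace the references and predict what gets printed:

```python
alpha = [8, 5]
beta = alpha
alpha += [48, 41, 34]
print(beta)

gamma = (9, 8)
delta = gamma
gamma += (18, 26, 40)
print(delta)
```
[8, 5, 48, 41, 34]
(9, 8)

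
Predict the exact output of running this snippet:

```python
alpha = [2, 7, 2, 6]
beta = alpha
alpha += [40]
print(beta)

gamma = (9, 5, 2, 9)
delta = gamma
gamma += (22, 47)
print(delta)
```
[2, 7, 2, 6, 40]
(9, 5, 2, 9)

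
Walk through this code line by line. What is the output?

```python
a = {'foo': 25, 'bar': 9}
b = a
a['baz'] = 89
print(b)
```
{'foo': 25, 'bar': 9, 'baz': 89}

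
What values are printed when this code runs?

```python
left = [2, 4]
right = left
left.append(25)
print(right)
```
[2, 4, 25]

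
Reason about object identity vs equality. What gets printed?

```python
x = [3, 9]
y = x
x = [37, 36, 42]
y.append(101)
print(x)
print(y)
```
[37, 36, 42]
[3, 9, 101]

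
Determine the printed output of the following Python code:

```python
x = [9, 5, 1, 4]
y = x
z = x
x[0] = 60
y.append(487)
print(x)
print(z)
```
[60, 5, 1, 4, 487]
[60, 5, 1, 4, 487]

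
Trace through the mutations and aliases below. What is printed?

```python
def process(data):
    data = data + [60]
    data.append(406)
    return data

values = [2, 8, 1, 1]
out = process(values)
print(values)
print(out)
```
[2, 8, 1, 1]
[2, 8, 1, 1, 60, 406]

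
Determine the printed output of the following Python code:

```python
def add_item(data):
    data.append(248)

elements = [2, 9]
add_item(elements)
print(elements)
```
[2, 9, 248]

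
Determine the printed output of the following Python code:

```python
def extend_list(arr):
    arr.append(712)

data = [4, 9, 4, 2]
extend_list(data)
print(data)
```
[4, 9, 4, 2, 712]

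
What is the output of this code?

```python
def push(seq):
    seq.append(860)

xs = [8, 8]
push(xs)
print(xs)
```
[8, 8, 860]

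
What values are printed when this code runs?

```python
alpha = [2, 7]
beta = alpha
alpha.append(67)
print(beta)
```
[2, 7, 67]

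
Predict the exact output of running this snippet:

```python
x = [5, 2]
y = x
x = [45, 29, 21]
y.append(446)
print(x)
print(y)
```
[45, 29, 21]
[5, 2, 446]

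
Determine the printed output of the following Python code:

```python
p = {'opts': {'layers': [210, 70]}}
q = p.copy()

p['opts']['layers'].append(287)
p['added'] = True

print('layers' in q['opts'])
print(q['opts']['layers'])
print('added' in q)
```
True
[210, 70, 287]
False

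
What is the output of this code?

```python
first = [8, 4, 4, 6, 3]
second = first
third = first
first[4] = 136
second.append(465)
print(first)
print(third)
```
[8, 4, 4, 6, 136, 465]
[8, 4, 4, 6, 136, 465]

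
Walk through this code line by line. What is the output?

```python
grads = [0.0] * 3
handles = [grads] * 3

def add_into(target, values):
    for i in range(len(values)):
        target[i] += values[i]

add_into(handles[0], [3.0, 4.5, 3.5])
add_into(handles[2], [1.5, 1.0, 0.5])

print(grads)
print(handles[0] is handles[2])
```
[4.5, 5.5, 4.0]
True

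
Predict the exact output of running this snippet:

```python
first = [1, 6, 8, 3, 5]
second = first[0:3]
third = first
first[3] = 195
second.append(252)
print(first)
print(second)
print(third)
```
[1, 6, 8, 195, 5]
[1, 6, 8, 252]
[1, 6, 8, 195, 5]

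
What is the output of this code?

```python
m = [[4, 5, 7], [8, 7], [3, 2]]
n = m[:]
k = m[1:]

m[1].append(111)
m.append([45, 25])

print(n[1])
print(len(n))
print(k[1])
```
[8, 7, 111]
3
[3, 2]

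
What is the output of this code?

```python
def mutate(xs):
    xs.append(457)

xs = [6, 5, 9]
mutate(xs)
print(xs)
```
[6, 5, 9, 457]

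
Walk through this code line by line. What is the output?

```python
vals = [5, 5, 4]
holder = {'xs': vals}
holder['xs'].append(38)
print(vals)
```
[5, 5, 4, 38]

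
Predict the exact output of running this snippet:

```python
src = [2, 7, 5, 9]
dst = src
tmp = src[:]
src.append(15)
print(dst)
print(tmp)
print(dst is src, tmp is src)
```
[2, 7, 5, 9, 15]
[2, 7, 5, 9]
True False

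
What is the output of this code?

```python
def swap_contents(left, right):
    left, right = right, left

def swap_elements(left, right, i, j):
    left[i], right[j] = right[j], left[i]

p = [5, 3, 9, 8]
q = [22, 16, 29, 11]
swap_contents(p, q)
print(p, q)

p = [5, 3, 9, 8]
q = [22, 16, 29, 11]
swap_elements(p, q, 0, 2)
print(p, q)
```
[5, 3, 9, 8] [22, 16, 29, 11]
[29, 3, 9, 8] [22, 16, 5, 11]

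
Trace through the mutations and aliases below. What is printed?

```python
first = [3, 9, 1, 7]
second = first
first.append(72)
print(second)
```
[3, 9, 1, 7, 72]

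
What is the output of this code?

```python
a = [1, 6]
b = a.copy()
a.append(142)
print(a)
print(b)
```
[1, 6, 142]
[1, 6]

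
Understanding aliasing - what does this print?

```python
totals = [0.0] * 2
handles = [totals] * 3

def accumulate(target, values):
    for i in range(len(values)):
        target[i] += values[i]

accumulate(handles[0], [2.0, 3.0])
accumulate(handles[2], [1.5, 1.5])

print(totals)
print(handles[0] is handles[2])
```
[3.5, 4.5]
True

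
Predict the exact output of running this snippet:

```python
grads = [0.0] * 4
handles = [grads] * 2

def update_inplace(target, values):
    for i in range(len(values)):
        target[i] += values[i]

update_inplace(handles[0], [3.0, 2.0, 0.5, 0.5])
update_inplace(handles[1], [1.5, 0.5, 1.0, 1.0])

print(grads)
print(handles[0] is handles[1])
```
[4.5, 2.5, 1.5, 1.5]
True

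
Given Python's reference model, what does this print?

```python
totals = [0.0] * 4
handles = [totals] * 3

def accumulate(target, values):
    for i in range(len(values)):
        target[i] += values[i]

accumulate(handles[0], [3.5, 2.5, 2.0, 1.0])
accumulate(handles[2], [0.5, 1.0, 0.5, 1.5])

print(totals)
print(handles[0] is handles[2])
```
[4.0, 3.5, 2.5, 2.5]
True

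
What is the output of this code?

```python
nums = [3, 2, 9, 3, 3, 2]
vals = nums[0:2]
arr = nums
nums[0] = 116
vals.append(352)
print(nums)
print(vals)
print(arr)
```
[116, 2, 9, 3, 3, 2]
[3, 2, 352]
[116, 2, 9, 3, 3, 2]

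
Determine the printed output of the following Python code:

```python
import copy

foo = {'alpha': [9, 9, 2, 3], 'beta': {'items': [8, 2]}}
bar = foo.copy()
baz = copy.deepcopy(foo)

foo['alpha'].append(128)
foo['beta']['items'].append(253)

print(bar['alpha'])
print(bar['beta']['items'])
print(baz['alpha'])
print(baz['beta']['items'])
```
[9, 9, 2, 3, 128]
[8, 2, 253]
[9, 9, 2, 3]
[8, 2]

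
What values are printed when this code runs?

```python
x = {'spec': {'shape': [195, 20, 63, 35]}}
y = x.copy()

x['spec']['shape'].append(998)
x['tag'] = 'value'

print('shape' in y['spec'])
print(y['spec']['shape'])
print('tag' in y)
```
True
[195, 20, 63, 35, 998]
False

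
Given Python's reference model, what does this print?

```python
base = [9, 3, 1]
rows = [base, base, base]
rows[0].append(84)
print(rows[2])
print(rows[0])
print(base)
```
[9, 3, 1, 84]
[9, 3, 1, 84]
[9, 3, 1, 84]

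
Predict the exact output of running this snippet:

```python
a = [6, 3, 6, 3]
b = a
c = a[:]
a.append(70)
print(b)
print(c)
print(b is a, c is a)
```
[6, 3, 6, 3, 70]
[6, 3, 6, 3]
True False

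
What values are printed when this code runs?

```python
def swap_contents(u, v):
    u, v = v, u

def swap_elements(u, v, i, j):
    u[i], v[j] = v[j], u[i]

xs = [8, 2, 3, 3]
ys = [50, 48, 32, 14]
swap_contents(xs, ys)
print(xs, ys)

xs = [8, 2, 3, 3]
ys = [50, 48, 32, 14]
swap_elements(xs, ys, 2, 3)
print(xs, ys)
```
[8, 2, 3, 3] [50, 48, 32, 14]
[8, 2, 14, 3] [50, 48, 32, 3]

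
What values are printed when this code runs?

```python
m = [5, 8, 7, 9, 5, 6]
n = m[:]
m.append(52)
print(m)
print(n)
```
[5, 8, 7, 9, 5, 6, 52]
[5, 8, 7, 9, 5, 6]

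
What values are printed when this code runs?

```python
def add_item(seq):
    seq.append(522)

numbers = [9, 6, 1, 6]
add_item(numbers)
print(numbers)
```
[9, 6, 1, 6, 522]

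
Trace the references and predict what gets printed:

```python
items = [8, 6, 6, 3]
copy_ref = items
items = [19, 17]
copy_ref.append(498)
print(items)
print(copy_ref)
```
[19, 17]
[8, 6, 6, 3, 498]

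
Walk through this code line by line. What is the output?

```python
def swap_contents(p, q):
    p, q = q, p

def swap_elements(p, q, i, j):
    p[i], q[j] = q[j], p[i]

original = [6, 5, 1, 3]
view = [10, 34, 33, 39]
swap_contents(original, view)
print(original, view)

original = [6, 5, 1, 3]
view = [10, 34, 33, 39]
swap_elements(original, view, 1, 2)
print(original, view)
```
[6, 5, 1, 3] [10, 34, 33, 39]
[6, 33, 1, 3] [10, 34, 5, 39]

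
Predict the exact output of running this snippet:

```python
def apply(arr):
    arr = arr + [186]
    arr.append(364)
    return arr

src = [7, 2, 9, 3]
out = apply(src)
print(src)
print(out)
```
[7, 2, 9, 3]
[7, 2, 9, 3, 186, 364]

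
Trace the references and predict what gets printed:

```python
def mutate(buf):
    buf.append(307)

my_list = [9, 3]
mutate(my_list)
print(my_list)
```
[9, 3, 307]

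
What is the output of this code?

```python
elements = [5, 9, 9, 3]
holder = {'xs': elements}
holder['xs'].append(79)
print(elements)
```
[5, 9, 9, 3, 79]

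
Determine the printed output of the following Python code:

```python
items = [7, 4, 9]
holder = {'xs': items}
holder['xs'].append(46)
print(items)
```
[7, 4, 9, 46]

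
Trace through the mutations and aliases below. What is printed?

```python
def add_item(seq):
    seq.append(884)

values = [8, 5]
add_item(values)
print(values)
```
[8, 5, 884]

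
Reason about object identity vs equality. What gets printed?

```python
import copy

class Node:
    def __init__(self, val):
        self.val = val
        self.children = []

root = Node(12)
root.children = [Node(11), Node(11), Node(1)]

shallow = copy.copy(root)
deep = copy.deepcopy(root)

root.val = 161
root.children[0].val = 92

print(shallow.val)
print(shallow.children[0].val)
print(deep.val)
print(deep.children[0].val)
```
12
92
12
11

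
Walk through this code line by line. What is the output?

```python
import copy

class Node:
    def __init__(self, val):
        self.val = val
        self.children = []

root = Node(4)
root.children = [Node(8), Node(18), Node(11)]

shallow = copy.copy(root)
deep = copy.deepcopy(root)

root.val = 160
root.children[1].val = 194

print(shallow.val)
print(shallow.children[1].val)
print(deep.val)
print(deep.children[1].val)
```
4
194
4
18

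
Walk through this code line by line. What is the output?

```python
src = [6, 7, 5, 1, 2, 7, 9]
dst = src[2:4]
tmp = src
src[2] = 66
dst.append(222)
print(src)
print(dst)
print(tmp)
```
[6, 7, 66, 1, 2, 7, 9]
[5, 1, 222]
[6, 7, 66, 1, 2, 7, 9]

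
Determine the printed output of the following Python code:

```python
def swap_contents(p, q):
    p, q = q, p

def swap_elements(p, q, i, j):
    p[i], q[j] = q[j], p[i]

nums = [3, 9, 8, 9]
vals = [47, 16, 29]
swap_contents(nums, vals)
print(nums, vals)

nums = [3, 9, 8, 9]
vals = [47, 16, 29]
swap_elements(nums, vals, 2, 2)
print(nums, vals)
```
[3, 9, 8, 9] [47, 16, 29]
[3, 9, 29, 9] [47, 16, 8]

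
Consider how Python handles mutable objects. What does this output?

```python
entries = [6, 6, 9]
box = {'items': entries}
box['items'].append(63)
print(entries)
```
[6, 6, 9, 63]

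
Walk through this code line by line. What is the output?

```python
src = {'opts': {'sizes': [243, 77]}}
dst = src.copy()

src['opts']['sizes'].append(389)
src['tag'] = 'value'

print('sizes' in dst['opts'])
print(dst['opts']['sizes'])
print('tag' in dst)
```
True
[243, 77, 389]
False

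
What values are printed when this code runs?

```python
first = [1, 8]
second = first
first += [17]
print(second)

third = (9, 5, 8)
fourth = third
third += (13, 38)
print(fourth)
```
[1, 8, 17]
(9, 5, 8)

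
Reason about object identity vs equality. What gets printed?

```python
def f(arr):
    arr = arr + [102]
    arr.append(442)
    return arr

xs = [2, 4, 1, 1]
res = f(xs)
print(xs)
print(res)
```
[2, 4, 1, 1]
[2, 4, 1, 1, 102, 442]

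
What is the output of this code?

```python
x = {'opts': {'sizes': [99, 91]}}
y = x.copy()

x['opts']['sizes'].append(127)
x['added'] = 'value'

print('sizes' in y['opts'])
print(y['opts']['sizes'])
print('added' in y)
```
True
[99, 91, 127]
False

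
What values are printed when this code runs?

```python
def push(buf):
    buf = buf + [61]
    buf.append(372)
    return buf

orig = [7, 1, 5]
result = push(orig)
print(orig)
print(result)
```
[7, 1, 5]
[7, 1, 5, 61, 372]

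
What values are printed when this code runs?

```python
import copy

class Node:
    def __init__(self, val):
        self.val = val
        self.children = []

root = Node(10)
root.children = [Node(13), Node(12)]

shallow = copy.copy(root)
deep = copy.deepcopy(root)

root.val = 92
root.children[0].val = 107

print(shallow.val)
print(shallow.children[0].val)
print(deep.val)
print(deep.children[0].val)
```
10
107
10
13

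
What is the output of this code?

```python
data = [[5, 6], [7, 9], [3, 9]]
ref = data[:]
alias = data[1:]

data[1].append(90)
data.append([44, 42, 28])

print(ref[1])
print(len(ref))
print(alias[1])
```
[7, 9, 90]
3
[3, 9]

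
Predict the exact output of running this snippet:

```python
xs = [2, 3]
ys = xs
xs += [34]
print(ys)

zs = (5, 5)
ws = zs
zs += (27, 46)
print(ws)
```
[2, 3, 34]
(5, 5)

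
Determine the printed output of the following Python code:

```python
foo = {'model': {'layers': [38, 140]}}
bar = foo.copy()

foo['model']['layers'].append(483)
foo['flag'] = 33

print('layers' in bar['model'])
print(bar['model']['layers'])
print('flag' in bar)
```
True
[38, 140, 483]
False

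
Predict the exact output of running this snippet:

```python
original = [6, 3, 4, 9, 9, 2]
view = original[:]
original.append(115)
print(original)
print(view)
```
[6, 3, 4, 9, 9, 2, 115]
[6, 3, 4, 9, 9, 2]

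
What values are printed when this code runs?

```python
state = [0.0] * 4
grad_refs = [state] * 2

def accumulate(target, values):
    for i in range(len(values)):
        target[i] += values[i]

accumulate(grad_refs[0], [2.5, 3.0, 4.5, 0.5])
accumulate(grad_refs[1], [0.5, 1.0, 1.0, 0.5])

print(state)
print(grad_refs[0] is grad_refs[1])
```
[3.0, 4.0, 5.5, 1.0]
True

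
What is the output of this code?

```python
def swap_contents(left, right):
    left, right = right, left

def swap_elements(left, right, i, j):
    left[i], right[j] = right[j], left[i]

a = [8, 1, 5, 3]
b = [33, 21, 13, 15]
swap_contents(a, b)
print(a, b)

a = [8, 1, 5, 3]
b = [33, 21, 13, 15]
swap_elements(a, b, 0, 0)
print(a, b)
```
[8, 1, 5, 3] [33, 21, 13, 15]
[33, 1, 5, 3] [8, 21, 13, 15]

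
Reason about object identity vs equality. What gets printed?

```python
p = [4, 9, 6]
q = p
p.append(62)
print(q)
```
[4, 9, 6, 62]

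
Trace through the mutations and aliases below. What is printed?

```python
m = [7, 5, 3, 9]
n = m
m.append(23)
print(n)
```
[7, 5, 3, 9, 23]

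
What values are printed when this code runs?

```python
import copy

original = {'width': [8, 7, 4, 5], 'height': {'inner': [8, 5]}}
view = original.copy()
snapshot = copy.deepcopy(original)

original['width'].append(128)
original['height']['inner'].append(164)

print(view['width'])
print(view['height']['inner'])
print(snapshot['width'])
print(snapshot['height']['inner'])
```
[8, 7, 4, 5, 128]
[8, 5, 164]
[8, 7, 4, 5]
[8, 5]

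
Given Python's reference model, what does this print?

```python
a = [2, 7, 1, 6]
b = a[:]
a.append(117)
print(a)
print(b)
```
[2, 7, 1, 6, 117]
[2, 7, 1, 6]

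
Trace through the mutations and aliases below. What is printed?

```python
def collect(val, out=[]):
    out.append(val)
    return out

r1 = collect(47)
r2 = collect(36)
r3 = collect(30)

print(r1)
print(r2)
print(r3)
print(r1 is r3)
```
[47, 36, 30]
[47, 36, 30]
[47, 36, 30]
True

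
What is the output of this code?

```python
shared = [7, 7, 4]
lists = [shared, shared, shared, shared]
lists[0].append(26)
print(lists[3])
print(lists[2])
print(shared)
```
[7, 7, 4, 26]
[7, 7, 4, 26]
[7, 7, 4, 26]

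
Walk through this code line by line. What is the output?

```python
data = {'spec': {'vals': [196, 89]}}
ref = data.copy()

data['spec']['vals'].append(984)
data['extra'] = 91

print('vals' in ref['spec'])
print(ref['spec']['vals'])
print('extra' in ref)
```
True
[196, 89, 984]
False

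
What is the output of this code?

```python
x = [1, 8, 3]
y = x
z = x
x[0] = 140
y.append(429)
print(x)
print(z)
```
[140, 8, 3, 429]
[140, 8, 3, 429]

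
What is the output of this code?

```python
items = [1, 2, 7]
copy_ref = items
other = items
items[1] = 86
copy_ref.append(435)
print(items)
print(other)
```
[1, 86, 7, 435]
[1, 86, 7, 435]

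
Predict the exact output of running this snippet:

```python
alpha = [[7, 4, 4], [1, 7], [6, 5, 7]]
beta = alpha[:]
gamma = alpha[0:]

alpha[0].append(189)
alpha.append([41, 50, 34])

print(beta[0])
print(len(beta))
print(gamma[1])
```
[7, 4, 4, 189]
3
[1, 7]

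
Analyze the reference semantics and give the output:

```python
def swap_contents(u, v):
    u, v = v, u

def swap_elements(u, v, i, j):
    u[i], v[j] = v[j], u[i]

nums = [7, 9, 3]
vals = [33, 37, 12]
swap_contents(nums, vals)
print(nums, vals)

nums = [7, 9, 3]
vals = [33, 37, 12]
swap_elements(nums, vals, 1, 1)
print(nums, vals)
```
[7, 9, 3] [33, 37, 12]
[7, 37, 3] [33, 9, 12]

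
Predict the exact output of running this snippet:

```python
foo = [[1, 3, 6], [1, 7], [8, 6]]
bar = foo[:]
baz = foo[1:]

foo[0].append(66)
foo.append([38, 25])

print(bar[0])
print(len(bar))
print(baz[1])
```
[1, 3, 6, 66]
3
[8, 6]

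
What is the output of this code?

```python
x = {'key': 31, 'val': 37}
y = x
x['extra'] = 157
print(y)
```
{'key': 31, 'val': 37, 'extra': 157}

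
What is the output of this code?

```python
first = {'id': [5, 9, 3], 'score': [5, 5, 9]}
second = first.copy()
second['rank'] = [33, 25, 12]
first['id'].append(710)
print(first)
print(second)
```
{'id': [5, 9, 3, 710], 'score': [5, 5, 9]}
{'id': [5, 9, 3, 710], 'score': [5, 5, 9], 'rank': [33, 25, 12]}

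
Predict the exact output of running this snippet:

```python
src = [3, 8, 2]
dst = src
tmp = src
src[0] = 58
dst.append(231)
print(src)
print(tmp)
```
[58, 8, 2, 231]
[58, 8, 2, 231]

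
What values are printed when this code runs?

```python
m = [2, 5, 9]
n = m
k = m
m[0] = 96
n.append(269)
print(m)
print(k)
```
[96, 5, 9, 269]
[96, 5, 9, 269]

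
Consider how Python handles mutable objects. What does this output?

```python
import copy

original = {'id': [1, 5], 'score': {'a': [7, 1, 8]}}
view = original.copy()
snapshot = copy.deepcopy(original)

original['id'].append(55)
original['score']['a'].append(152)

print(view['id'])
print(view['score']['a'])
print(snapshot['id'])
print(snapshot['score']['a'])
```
[1, 5, 55]
[7, 1, 8, 152]
[1, 5]
[7, 1, 8]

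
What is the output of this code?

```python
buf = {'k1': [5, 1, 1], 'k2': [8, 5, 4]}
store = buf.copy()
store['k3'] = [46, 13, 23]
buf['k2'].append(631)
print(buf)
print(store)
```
{'k1': [5, 1, 1], 'k2': [8, 5, 4, 631]}
{'k1': [5, 1, 1], 'k2': [8, 5, 4, 631], 'k3': [46, 13, 23]}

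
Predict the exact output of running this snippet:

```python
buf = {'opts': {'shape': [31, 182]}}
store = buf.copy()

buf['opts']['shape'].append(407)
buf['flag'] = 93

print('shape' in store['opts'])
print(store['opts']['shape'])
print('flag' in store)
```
True
[31, 182, 407]
False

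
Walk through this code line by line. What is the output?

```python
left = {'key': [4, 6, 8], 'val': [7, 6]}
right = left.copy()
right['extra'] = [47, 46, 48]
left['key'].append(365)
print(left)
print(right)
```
{'key': [4, 6, 8, 365], 'val': [7, 6]}
{'key': [4, 6, 8, 365], 'val': [7, 6], 'extra': [47, 46, 48]}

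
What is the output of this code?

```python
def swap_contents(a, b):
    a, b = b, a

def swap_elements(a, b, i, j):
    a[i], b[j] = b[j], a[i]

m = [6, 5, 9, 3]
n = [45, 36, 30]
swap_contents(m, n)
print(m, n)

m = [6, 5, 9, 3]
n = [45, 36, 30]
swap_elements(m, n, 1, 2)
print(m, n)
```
[6, 5, 9, 3] [45, 36, 30]
[6, 30, 9, 3] [45, 36, 5]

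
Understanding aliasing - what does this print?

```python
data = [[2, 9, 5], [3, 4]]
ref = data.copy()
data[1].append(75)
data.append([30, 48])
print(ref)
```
[[2, 9, 5], [3, 4, 75]]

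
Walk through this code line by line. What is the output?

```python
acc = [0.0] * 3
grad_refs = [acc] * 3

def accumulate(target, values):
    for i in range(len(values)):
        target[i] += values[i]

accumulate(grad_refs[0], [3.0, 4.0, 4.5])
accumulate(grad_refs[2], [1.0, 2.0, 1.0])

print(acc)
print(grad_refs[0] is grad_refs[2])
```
[4.0, 6.0, 5.5]
True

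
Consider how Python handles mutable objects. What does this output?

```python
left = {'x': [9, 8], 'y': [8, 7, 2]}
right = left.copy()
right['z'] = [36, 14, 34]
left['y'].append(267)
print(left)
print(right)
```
{'x': [9, 8], 'y': [8, 7, 2, 267]}
{'x': [9, 8], 'y': [8, 7, 2, 267], 'z': [36, 14, 34]}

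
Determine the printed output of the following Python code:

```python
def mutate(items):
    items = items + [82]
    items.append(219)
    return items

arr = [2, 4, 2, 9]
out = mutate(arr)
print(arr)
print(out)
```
[2, 4, 2, 9]
[2, 4, 2, 9, 82, 219]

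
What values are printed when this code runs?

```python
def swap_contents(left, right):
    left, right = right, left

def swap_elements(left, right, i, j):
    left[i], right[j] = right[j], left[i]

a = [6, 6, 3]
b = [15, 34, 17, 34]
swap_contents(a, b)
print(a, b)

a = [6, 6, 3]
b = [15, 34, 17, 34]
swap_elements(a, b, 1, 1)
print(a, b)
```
[6, 6, 3] [15, 34, 17, 34]
[6, 34, 3] [15, 6, 17, 34]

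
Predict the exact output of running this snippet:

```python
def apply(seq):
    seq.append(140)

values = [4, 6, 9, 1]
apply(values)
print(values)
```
[4, 6, 9, 1, 140]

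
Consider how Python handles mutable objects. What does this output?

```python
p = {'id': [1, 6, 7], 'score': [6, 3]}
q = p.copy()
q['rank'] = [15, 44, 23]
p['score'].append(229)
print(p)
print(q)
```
{'id': [1, 6, 7], 'score': [6, 3, 229]}
{'id': [1, 6, 7], 'score': [6, 3, 229], 'rank': [15, 44, 23]}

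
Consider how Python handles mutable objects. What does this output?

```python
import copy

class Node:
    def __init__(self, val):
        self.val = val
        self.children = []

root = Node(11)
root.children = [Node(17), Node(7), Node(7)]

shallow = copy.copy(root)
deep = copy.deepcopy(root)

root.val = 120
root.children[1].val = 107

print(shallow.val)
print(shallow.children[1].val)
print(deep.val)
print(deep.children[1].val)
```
11
107
11
7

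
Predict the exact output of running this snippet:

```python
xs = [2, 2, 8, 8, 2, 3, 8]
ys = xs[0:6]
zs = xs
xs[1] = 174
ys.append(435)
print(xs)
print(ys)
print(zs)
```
[2, 174, 8, 8, 2, 3, 8]
[2, 2, 8, 8, 2, 3, 435]
[2, 174, 8, 8, 2, 3, 8]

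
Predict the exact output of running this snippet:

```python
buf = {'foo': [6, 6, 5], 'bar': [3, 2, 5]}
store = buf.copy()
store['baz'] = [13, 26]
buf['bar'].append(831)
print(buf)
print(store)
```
{'foo': [6, 6, 5], 'bar': [3, 2, 5, 831]}
{'foo': [6, 6, 5], 'bar': [3, 2, 5, 831], 'baz': [13, 26]}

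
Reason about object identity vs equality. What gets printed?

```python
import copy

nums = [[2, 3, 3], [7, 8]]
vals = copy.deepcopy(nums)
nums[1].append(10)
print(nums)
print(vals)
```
[[2, 3, 3], [7, 8, 10]]
[[2, 3, 3], [7, 8]]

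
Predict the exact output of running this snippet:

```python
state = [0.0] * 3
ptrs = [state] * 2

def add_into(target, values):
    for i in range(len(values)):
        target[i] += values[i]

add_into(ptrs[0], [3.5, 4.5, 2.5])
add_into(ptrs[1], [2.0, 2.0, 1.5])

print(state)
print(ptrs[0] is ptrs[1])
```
[5.5, 6.5, 4.0]
True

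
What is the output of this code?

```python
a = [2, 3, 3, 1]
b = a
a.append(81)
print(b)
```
[2, 3, 3, 1, 81]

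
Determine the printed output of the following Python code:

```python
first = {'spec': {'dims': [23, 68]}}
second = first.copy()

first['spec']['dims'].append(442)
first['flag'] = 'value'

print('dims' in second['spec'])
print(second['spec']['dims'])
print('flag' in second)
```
True
[23, 68, 442]
False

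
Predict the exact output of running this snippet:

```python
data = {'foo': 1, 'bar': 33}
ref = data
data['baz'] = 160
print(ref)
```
{'foo': 1, 'bar': 33, 'baz': 160}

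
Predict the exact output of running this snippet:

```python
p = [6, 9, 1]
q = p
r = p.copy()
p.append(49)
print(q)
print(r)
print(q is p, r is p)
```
[6, 9, 1, 49]
[6, 9, 1]
True False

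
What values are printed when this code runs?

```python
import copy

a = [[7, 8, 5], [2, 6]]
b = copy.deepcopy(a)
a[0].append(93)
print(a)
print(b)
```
[[7, 8, 5, 93], [2, 6]]
[[7, 8, 5], [2, 6]]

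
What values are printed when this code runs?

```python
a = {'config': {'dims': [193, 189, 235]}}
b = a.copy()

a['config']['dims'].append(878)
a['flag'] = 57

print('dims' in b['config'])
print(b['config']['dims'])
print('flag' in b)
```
True
[193, 189, 235, 878]
False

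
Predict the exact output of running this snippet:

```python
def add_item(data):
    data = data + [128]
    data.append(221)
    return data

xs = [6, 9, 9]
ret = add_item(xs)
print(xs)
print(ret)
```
[6, 9, 9]
[6, 9, 9, 128, 221]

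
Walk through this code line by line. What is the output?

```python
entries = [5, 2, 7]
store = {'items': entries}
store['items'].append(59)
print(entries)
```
[5, 2, 7, 59]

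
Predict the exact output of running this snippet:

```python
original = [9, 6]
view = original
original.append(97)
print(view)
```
[9, 6, 97]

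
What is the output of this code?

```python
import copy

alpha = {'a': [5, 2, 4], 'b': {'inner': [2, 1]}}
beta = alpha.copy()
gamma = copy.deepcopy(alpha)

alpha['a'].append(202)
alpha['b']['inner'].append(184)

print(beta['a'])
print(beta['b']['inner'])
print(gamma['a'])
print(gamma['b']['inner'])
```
[5, 2, 4, 202]
[2, 1, 184]
[5, 2, 4]
[2, 1]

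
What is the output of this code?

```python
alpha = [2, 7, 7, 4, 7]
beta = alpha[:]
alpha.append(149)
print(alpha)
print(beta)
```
[2, 7, 7, 4, 7, 149]
[2, 7, 7, 4, 7]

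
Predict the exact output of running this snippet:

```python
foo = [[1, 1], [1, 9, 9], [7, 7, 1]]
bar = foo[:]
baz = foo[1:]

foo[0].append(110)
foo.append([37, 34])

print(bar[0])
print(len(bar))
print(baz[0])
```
[1, 1, 110]
3
[1, 9, 9]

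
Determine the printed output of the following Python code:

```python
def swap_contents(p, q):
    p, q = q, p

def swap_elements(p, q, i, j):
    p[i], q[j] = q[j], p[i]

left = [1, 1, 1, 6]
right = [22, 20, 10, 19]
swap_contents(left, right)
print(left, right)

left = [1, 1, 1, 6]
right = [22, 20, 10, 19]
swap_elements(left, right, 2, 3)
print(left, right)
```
[1, 1, 1, 6] [22, 20, 10, 19]
[1, 1, 19, 6] [22, 20, 10, 1]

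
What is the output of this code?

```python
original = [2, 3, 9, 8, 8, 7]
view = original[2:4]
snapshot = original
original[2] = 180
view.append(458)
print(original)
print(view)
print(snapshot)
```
[2, 3, 180, 8, 8, 7]
[9, 8, 458]
[2, 3, 180, 8, 8, 7]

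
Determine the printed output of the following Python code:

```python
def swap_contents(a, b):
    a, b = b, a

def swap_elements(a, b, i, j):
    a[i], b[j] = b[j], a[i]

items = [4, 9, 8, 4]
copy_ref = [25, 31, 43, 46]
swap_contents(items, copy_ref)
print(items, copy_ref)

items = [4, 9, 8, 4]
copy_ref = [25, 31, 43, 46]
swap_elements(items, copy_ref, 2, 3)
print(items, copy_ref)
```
[4, 9, 8, 4] [25, 31, 43, 46]
[4, 9, 46, 4] [25, 31, 43, 8]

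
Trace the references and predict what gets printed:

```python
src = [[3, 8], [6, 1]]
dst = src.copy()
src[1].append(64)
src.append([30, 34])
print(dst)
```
[[3, 8], [6, 1, 64]]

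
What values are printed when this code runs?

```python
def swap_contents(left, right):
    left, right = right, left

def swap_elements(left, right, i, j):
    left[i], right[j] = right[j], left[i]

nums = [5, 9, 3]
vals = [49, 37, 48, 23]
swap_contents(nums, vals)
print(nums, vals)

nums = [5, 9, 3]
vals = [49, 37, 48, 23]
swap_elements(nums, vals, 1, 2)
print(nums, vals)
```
[5, 9, 3] [49, 37, 48, 23]
[5, 48, 3] [49, 37, 9, 23]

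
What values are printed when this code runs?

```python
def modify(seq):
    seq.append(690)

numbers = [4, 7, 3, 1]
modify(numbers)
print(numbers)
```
[4, 7, 3, 1, 690]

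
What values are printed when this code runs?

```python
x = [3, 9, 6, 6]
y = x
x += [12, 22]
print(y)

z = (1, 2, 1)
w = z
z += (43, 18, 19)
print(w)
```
[3, 9, 6, 6, 12, 22]
(1, 2, 1)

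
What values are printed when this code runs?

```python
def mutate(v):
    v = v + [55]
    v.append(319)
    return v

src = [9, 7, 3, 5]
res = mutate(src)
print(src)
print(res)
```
[9, 7, 3, 5]
[9, 7, 3, 5, 55, 319]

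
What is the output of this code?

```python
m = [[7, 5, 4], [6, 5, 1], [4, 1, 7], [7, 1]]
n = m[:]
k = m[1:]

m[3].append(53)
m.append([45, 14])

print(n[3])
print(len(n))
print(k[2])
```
[7, 1, 53]
4
[7, 1, 53]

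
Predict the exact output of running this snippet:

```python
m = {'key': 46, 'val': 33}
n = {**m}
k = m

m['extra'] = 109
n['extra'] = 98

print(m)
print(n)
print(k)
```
{'key': 46, 'val': 33, 'extra': 109}
{'key': 46, 'val': 33, 'extra': 98}
{'key': 46, 'val': 33, 'extra': 109}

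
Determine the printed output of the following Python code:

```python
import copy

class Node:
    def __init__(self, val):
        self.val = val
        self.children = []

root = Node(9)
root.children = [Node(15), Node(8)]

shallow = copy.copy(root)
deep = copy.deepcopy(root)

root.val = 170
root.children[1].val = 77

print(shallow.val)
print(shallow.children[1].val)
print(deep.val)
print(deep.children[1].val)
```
9
77
9
8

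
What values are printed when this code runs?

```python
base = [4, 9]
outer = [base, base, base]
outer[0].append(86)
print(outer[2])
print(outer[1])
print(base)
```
[4, 9, 86]
[4, 9, 86]
[4, 9, 86]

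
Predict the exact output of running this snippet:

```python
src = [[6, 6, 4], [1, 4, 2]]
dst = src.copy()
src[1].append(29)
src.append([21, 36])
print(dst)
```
[[6, 6, 4], [1, 4, 2, 29]]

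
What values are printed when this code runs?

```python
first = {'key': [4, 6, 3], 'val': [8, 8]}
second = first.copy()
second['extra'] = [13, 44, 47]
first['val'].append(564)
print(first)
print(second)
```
{'key': [4, 6, 3], 'val': [8, 8, 564]}
{'key': [4, 6, 3], 'val': [8, 8, 564], 'extra': [13, 44, 47]}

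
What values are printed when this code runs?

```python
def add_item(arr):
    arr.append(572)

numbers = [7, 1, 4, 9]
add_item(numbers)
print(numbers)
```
[7, 1, 4, 9, 572]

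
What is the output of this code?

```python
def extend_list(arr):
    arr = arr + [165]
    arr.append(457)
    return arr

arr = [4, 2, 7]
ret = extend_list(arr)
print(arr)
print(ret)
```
[4, 2, 7]
[4, 2, 7, 165, 457]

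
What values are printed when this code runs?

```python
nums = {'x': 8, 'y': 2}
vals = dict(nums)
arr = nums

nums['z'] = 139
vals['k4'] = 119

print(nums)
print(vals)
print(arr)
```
{'x': 8, 'y': 2, 'z': 139}
{'x': 8, 'y': 2, 'k4': 119}
{'x': 8, 'y': 2, 'z': 139}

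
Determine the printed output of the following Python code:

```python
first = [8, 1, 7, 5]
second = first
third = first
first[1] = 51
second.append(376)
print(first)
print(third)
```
[8, 51, 7, 5, 376]
[8, 51, 7, 5, 376]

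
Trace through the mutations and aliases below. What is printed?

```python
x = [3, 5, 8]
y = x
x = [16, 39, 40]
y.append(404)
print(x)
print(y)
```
[16, 39, 40]
[3, 5, 8, 404]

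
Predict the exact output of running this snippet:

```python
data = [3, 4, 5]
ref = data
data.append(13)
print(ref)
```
[3, 4, 5, 13]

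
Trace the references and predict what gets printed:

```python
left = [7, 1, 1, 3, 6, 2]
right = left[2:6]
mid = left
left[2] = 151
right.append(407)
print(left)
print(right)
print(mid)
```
[7, 1, 151, 3, 6, 2]
[1, 3, 6, 2, 407]
[7, 1, 151, 3, 6, 2]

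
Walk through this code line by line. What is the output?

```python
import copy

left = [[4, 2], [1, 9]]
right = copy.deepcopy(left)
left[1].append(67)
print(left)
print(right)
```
[[4, 2], [1, 9, 67]]
[[4, 2], [1, 9]]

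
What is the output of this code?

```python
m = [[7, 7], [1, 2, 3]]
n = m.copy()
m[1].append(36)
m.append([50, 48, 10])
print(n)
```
[[7, 7], [1, 2, 3, 36]]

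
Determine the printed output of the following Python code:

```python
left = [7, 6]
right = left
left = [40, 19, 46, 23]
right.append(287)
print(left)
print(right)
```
[40, 19, 46, 23]
[7, 6, 287]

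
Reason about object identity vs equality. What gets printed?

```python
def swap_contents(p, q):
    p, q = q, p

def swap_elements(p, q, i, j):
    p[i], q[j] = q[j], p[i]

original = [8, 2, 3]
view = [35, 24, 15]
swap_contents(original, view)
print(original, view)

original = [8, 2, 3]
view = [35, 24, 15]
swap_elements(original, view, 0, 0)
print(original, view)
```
[8, 2, 3] [35, 24, 15]
[35, 2, 3] [8, 24, 15]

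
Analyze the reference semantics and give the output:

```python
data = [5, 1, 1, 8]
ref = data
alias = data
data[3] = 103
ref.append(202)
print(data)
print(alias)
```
[5, 1, 1, 103, 202]
[5, 1, 1, 103, 202]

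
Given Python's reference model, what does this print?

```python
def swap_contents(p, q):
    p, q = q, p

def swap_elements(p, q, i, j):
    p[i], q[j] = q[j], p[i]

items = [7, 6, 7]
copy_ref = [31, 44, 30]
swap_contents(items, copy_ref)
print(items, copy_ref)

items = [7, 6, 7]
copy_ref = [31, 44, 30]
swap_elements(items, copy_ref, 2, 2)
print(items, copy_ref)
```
[7, 6, 7] [31, 44, 30]
[7, 6, 30] [31, 44, 7]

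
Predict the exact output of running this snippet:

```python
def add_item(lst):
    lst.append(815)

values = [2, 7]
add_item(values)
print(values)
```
[2, 7, 815]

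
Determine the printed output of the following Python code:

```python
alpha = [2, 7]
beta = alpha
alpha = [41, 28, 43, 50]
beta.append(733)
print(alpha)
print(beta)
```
[41, 28, 43, 50]
[2, 7, 733]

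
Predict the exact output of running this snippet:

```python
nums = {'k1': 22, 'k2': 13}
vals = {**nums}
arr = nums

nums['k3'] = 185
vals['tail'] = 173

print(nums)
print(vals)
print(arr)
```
{'k1': 22, 'k2': 13, 'k3': 185}
{'k1': 22, 'k2': 13, 'tail': 173}
{'k1': 22, 'k2': 13, 'k3': 185}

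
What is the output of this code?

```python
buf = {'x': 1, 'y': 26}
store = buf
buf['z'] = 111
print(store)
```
{'x': 1, 'y': 26, 'z': 111}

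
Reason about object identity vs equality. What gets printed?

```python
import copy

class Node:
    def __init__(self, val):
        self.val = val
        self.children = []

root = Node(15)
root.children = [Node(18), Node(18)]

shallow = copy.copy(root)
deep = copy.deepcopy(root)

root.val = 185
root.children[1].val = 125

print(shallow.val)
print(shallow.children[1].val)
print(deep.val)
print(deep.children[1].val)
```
15
125
15
18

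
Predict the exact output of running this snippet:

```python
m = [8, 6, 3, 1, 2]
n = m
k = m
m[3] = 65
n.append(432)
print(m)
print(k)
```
[8, 6, 3, 65, 2, 432]
[8, 6, 3, 65, 2, 432]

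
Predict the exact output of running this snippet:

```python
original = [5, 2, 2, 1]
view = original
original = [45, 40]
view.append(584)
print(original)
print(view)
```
[45, 40]
[5, 2, 2, 1, 584]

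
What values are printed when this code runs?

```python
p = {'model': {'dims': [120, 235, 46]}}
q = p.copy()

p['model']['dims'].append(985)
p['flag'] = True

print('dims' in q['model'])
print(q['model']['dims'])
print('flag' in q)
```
True
[120, 235, 46, 985]
False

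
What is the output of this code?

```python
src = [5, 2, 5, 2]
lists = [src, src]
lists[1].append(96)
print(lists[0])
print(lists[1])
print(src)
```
[5, 2, 5, 2, 96]
[5, 2, 5, 2, 96]
[5, 2, 5, 2, 96]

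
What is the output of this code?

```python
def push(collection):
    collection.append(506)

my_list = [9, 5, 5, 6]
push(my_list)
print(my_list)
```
[9, 5, 5, 6, 506]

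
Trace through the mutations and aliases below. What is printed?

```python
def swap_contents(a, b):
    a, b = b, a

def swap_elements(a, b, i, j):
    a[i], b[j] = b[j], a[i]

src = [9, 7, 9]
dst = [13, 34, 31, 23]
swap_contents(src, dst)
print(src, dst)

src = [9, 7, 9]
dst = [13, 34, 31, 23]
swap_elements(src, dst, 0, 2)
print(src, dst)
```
[9, 7, 9] [13, 34, 31, 23]
[31, 7, 9] [13, 34, 9, 23]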